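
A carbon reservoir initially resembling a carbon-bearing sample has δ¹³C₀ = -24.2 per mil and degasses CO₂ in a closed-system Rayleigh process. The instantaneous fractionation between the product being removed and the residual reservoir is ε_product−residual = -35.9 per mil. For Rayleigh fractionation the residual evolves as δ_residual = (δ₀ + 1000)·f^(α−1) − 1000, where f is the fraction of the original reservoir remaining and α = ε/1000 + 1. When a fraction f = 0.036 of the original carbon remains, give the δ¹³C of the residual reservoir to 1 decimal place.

Rayleigh residual: δ_res = (δ₀ + 1000)·f^(α−1) − 1000
α = ε/1000 + 1 = 0.96410, so α − 1 = -0.03590
f^(α−1) = 0.036^(-0.03590) = 1.126753
δ_res = (-24.2 + 1000) × 1.126753 − 1000 = 1099.486 − 1000 = 99.49 per mil

99.5 per mil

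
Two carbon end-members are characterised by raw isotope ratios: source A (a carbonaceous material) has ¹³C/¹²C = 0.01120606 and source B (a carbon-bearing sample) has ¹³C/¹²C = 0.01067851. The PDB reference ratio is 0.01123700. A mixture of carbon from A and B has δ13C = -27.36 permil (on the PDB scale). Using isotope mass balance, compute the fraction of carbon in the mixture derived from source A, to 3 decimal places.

δ_A = (0.01120606/0.01123700 − 1)×1000 = (0.997247 − 1)×1000 = -2.753 permil
δ_B = (0.01067851/0.01123700 − 1)×1000 = (0.950299 − 1)×1000 = -49.701 permil
f_A = (δ_mix − δ_B)/(δ_A − δ_B) = (-27.36 − (-49.701))/(-2.753 − (-49.701))
f_A = 22.341 / 46.948 = 0.4759

0.476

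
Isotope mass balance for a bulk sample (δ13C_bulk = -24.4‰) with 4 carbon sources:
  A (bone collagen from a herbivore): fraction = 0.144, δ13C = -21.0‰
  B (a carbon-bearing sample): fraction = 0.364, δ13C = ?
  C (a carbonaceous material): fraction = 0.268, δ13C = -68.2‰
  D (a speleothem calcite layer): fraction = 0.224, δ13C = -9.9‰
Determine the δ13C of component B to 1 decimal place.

-2.4‰

Isotope mass balance: δ_bulk = Σ fᵢ·δᵢ.
-24.4 = 0.144×(-21.0) + 0.364×δ_B + 0.268×(-68.2) + 0.224×(-9.9)
0.364·δ_B = -24.4 − (-23.519) = -0.881
δ_B = -0.881 / 0.364 = -2.42‰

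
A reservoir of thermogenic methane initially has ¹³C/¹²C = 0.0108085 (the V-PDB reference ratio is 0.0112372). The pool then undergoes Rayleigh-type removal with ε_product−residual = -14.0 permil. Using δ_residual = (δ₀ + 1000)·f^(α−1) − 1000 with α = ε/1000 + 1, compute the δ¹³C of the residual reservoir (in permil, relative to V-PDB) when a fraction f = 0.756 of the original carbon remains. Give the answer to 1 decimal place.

-34.4 permil

δ₀ = (0.0108085/0.0112372 − 1)×1000 = (0.961850 − 1)×1000 = -38.150 permil
α − 1 = ε/1000 = -0.0140
f^(α−1) = 0.756^(-0.0140) = 1.003924
δ_res = (-38.150 + 1000) × 1.003924 − 1000 = 965.624 − 1000 = -34.38 permil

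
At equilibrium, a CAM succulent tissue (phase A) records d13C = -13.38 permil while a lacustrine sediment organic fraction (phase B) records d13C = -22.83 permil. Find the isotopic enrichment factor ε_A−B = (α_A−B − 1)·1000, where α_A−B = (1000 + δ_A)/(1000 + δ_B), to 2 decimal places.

α_A−B = (1000 + -13.38) / (1000 + -22.83) = 986.62 / 977.17 = 1.009671
ε_A−B = (1.009671 − 1) × 1000 = 9.671 permil
(The approximation ε ≈ δ_A − δ_B would give 9.45 permil.)

9.67 permil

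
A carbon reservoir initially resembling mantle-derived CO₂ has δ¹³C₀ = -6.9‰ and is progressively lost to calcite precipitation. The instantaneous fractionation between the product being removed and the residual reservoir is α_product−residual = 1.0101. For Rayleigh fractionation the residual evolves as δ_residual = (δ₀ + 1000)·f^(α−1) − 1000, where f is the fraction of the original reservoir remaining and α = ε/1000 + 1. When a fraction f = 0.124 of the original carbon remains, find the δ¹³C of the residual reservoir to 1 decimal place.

Rayleigh residual: δ_res = (δ₀ + 1000)·f^(α−1) − 1000
α − 1 = 0.01010
f^(α−1) = 0.124^(0.01010) = 0.979137
δ_res = (-6.9 + 1000) × 0.979137 − 1000 = 972.381 − 1000 = -27.62‰

-27.6‰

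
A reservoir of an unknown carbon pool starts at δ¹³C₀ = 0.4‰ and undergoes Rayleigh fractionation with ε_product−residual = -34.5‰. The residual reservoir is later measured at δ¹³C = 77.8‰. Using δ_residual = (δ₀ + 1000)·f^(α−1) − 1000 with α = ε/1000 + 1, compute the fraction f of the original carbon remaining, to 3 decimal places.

α − 1 = ε/1000 = -0.0345
(δ_res + 1000)/(δ₀ + 1000) = (77.8 + 1000)/(0.4 + 1000) = 1077.8/1000.4 = 1.077369
f = 1.077369^(1/-0.0345) = exp(ln(1.077369)/-0.0345) = exp(0.07452/-0.0345)
f = exp(-2.1601) = 0.1153

0.115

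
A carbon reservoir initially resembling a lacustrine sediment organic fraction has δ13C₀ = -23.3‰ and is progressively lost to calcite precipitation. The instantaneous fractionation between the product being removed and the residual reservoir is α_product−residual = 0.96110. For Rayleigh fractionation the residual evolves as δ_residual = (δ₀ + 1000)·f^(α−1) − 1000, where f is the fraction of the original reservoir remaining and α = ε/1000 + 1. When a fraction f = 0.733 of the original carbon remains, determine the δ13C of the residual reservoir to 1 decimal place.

Rayleigh residual: δ_res = (δ₀ + 1000)·f^(α−1) − 1000
α − 1 = -0.03890
f^(α−1) = 0.733^(-0.03890) = 1.012156
δ_res = (-23.3 + 1000) × 1.012156 − 1000 = 988.573 − 1000 = -11.43‰

-11.4‰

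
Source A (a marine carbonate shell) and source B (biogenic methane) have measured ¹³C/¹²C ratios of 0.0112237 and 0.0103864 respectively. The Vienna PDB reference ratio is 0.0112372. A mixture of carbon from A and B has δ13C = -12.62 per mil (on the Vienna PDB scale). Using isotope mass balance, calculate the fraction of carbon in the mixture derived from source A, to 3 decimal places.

δ_A = (0.0112237/0.0112372 − 1)×1000 = (0.998799 − 1)×1000 = -1.201 per mil
δ_B = (0.0103864/0.0112372 − 1)×1000 = (0.924287 − 1)×1000 = -75.713 per mil
f_A = (δ_mix − δ_B)/(δ_A − δ_B) = (-12.62 − (-75.713))/(-1.201 − (-75.713))
f_A = 63.093 / 74.511 = 0.8468

0.847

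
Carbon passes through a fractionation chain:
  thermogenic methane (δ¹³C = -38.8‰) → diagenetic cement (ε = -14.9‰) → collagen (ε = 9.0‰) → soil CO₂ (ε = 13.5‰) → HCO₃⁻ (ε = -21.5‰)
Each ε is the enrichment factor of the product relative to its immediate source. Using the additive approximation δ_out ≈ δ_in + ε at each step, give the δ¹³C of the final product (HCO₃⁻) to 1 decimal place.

-52.7‰

step 1: δ ≈ -38.8 + (-14.9) = -53.7‰
step 2: δ ≈ -53.7 + (9.0) = -44.7‰
step 3: δ ≈ -44.7 + (13.5) = -31.2‰
step 4: δ ≈ -31.2 + (-21.5) = -52.7‰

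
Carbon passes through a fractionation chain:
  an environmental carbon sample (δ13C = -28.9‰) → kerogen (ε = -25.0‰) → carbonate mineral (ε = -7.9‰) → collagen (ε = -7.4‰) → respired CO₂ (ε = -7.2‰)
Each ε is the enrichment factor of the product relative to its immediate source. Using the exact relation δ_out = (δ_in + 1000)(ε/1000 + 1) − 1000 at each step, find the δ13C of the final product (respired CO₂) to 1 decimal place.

step 1: δ = (-28.90 + 1000)·(-25.0/1000 + 1) − 1000 = -53.18‰
step 2: δ = (-53.18 + 1000)·(-7.9/1000 + 1) − 1000 = -60.66‰
step 3: δ = (-60.66 + 1000)·(-7.4/1000 + 1) − 1000 = -67.61‰
step 4: δ = (-67.61 + 1000)·(-7.2/1000 + 1) − 1000 = -74.32‰

-74.3‰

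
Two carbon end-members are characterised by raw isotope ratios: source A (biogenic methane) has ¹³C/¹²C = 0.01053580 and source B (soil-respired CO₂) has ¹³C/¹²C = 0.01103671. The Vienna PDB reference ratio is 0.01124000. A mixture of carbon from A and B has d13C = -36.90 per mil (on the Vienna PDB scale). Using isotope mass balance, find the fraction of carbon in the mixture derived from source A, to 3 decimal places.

0.422

δ_A = (0.01053580/0.01124000 − 1)×1000 = (0.937349 − 1)×1000 = -62.651 per mil
δ_B = (0.01103671/0.01124000 − 1)×1000 = (0.981914 − 1)×1000 = -18.086 per mil
f_A = (δ_mix − δ_B)/(δ_A − δ_B) = (-36.90 − (-18.086))/(-62.651 − (-18.086))
f_A = -18.814 / -44.565 = 0.4222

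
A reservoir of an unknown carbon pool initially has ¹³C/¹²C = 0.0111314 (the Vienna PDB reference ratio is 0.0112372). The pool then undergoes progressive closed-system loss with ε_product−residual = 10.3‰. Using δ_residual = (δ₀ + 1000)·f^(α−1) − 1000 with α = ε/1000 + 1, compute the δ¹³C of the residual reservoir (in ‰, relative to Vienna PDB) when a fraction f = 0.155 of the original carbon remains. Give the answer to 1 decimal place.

-28.3‰

δ₀ = (0.0111314/0.0112372 − 1)×1000 = (0.990585 − 1)×1000 = -9.415‰
α − 1 = ε/1000 = 0.0103
f^(α−1) = 0.155^(0.0103) = 0.980981
δ_res = (-9.415 + 1000) × 0.980981 − 1000 = 971.745 − 1000 = -28.26‰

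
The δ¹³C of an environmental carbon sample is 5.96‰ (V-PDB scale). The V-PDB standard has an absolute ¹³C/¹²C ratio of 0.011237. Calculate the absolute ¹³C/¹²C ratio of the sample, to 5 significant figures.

0.011304

R_sample = R_standard × (δ¹³C/1000 + 1)
R_sample = 0.011237 × (5.96/1000 + 1) = 0.011237 × 1.005960
R_sample = 0.0113040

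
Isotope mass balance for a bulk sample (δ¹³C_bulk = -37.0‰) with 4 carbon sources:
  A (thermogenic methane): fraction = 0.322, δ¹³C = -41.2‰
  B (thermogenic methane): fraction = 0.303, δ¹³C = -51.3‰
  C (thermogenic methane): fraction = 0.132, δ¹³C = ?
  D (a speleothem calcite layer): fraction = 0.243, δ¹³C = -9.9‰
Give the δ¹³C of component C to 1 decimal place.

Isotope mass balance: δ_bulk = Σ fᵢ·δᵢ.
-37.0 = 0.322×(-41.2) + 0.303×(-51.3) + 0.132×δ_C + 0.243×(-9.9)
0.132·δ_C = -37.0 − (-31.216) = -5.784
δ_C = -5.784 / 0.132 = -43.82‰

-43.8‰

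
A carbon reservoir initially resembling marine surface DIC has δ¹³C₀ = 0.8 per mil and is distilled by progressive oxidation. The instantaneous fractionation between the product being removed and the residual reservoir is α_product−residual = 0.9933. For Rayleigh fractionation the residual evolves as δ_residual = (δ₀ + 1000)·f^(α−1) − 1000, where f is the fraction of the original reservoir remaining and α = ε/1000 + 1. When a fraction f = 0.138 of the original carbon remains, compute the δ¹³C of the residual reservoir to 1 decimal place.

14.2 per mil

Rayleigh residual: δ_res = (δ₀ + 1000)·f^(α−1) − 1000
α − 1 = -0.00670
f^(α−1) = 0.138^(-0.00670) = 1.013358
δ_res = (0.8 + 1000) × 1.013358 − 1000 = 1014.168 − 1000 = 14.17 per mil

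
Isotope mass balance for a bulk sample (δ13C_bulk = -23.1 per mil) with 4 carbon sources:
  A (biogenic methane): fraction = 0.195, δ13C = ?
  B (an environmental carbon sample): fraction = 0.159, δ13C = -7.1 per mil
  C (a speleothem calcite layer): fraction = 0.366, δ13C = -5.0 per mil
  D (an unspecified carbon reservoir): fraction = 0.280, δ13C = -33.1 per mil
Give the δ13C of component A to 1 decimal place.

-55.8 per mil

Isotope mass balance: δ_bulk = Σ fᵢ·δᵢ.
-23.1 = 0.195×δ_A + 0.159×(-7.1) + 0.366×(-5.0) + 0.280×(-33.1)
0.195·δ_A = -23.1 − (-12.227) = -10.873
δ_A = -10.873 / 0.195 = -55.76 per mil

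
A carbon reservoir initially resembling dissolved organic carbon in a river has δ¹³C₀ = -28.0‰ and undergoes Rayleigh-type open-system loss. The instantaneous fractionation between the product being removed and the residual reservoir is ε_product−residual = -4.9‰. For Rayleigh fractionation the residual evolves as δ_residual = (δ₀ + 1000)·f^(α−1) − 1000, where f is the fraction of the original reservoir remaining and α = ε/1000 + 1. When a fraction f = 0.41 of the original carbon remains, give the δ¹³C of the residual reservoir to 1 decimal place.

-23.7‰

Rayleigh residual: δ_res = (δ₀ + 1000)·f^(α−1) − 1000
α = ε/1000 + 1 = 0.99510, so α − 1 = -0.00490
f^(α−1) = 0.41^(-0.00490) = 1.004378
δ_res = (-28.0 + 1000) × 1.004378 − 1000 = 976.256 − 1000 = -23.74‰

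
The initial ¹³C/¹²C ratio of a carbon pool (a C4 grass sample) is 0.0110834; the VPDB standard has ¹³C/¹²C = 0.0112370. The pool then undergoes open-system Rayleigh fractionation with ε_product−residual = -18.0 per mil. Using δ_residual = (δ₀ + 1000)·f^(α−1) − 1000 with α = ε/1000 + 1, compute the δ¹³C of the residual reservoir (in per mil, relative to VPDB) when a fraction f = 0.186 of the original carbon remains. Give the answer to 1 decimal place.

δ₀ = (0.0110834/0.0112370 − 1)×1000 = (0.986331 − 1)×1000 = -13.669 per mil
α − 1 = ε/1000 = -0.0180
f^(α−1) = 0.186^(-0.0180) = 1.030739
δ_res = (-13.669 + 1000) × 1.030739 − 1000 = 1016.650 − 1000 = 16.65 per mil

16.6 per mil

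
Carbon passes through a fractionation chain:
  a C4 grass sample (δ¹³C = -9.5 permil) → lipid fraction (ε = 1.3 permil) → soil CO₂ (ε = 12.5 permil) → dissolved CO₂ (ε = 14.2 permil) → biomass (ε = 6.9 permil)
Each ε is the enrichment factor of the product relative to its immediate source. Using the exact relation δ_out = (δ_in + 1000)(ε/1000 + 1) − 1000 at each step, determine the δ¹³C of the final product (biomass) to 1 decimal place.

step 1: δ = (-9.50 + 1000)·(1.3/1000 + 1) − 1000 = -8.21 permil
step 2: δ = (-8.21 + 1000)·(12.5/1000 + 1) − 1000 = 4.18 permil
step 3: δ = (4.18 + 1000)·(14.2/1000 + 1) − 1000 = 18.44 permil
step 4: δ = (18.44 + 1000)·(6.9/1000 + 1) − 1000 = 25.47 permil

25.5 permil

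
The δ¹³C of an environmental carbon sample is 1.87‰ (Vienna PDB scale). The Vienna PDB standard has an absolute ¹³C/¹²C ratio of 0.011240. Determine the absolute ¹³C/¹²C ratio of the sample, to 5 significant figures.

R_sample = R_standard × (δ¹³C/1000 + 1)
R_sample = 0.011240 × (1.87/1000 + 1) = 0.011240 × 1.001870
R_sample = 0.0112610

0.011261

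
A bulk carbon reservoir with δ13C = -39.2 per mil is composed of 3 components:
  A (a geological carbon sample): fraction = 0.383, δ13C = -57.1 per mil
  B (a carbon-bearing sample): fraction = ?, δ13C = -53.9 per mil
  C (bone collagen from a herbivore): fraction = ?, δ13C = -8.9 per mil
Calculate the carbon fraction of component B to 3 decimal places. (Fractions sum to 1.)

0.263

Let f_B and f_C be the unknown fractions; fractions sum to 1 so f_B + f_C = 0.617.
Mass balance: Σ fᵢ·δᵢ = δ_bulk ⇒ f_B·(-53.9) + f_C·(-8.9) = -39.2 − (-21.869) = -17.331
Substitute f_C = 0.617 − f_B:
f_B·(-53.9 − -8.9) = -17.331 − 0.617×(-8.9) = -11.839
f_B = -11.839 / -45.0 = 0.2631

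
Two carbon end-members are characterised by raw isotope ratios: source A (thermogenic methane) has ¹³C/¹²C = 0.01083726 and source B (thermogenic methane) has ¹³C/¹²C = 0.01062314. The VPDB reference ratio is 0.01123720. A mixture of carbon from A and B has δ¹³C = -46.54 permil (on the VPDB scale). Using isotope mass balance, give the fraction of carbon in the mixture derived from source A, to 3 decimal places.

δ_A = (0.01083726/0.01123720 − 1)×1000 = (0.964409 − 1)×1000 = -35.591 permil
δ_B = (0.01062314/0.01123720 − 1)×1000 = (0.945355 − 1)×1000 = -54.645 permil
f_A = (δ_mix − δ_B)/(δ_A − δ_B) = (-46.54 − (-54.645))/(-35.591 − (-54.645))
f_A = 8.105 / 19.055 = 0.4254

0.425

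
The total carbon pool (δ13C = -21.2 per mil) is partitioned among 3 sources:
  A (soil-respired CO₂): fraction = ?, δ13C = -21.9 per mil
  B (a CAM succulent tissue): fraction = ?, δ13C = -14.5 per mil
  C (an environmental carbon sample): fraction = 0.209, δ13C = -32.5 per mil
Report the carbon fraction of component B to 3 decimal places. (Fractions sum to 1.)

Let f_B and f_A be the unknown fractions; fractions sum to 1 so f_B + f_A = 0.791.
Mass balance: Σ fᵢ·δᵢ = δ_bulk ⇒ f_B·(-14.5) + f_A·(-21.9) = -21.2 − (-6.792) = -14.407
Substitute f_A = 0.791 − f_B:
f_B·(-14.5 − -21.9) = -14.407 − 0.791×(-21.9) = 2.915
f_B = 2.915 / 7.4 = 0.3940

0.394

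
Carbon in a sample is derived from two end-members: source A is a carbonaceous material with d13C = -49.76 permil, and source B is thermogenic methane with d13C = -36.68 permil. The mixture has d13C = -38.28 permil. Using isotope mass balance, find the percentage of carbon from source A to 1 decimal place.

δ_mix = f_A·δ_A + (1 − f_A)·δ_B  ⇒  f_A = (δ_mix − δ_B)/(δ_A − δ_B)
f_A = (-38.28 − (-36.68)) / (-49.76 − (-36.68))
f_A = -1.60 / -13.08 = 0.1223

12.2%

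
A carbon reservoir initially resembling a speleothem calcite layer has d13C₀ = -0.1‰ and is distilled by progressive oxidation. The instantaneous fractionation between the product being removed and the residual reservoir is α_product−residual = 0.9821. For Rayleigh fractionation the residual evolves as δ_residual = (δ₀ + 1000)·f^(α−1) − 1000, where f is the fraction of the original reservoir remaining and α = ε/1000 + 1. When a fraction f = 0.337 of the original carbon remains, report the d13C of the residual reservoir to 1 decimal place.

19.6‰

Rayleigh residual: δ_res = (δ₀ + 1000)·f^(α−1) − 1000
α − 1 = -0.01790
f^(α−1) = 0.337^(-0.01790) = 1.019660
δ_res = (-0.1 + 1000) × 1.019660 − 1000 = 1019.558 − 1000 = 19.56‰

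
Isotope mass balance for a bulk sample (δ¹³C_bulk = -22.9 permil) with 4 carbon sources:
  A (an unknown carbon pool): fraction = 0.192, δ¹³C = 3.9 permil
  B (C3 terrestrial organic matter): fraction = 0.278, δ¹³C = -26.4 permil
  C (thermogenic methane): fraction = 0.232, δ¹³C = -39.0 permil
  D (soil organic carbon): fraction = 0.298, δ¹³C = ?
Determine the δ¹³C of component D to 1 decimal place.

Isotope mass balance: δ_bulk = Σ fᵢ·δᵢ.
-22.9 = 0.192×(3.9) + 0.278×(-26.4) + 0.232×(-39.0) + 0.298×δ_D
0.298·δ_D = -22.9 − (-15.638) = -7.262
δ_D = -7.262 / 0.298 = -24.37 permil

-24.4 permil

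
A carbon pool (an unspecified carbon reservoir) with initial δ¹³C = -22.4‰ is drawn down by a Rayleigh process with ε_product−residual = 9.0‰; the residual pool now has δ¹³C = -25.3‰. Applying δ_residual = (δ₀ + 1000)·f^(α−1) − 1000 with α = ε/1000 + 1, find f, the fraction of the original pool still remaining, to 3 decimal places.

α − 1 = ε/1000 = 0.0090
(δ_res + 1000)/(δ₀ + 1000) = (-25.3 + 1000)/(-22.4 + 1000) = 974.7/977.6 = 0.997034
f = 0.997034^(1/0.0090) = exp(ln(0.997034)/0.0090) = exp(-0.00297/0.0090)
f = exp(-0.3301) = 0.7189

0.719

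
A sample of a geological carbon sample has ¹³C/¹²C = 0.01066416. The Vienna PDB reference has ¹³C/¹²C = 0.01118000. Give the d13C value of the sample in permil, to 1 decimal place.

-46.1 permil

d13C = (R_sample / R_standard − 1) × 1000
R_sample / R_standard = 0.01066416 / 0.01118000 = 0.953860
d13C = (0.953860 − 1) × 1000 = -46.14 permil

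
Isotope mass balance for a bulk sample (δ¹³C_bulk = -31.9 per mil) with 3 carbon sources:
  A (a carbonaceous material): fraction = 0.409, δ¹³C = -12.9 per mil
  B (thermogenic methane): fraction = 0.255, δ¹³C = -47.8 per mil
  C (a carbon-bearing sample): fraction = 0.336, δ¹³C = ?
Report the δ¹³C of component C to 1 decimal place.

-43.0 per mil

Isotope mass balance: δ_bulk = Σ fᵢ·δᵢ.
-31.9 = 0.409×(-12.9) + 0.255×(-47.8) + 0.336×δ_C
0.336·δ_C = -31.9 − (-17.465) = -14.435
δ_C = -14.435 / 0.336 = -42.96 per mil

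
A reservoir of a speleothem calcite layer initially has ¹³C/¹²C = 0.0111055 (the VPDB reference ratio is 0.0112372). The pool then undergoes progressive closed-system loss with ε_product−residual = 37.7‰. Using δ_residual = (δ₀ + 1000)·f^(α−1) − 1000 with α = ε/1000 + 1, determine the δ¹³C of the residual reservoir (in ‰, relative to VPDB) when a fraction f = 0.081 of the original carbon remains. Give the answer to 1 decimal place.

δ₀ = (0.0111055/0.0112372 − 1)×1000 = (0.988280 − 1)×1000 = -11.720‰
α − 1 = ε/1000 = 0.0377
f^(α−1) = 0.081^(0.0377) = 0.909599
δ_res = (-11.720 + 1000) × 0.909599 − 1000 = 898.938 − 1000 = -101.06‰

-101.1‰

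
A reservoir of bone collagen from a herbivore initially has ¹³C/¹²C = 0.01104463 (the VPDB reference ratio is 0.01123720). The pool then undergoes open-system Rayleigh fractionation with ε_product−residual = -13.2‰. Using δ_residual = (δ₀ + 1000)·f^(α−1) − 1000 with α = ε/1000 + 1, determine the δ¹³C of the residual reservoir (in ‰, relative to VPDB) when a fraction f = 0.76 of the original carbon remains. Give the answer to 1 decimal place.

δ₀ = (0.01104463/0.01123720 − 1)×1000 = (0.982863 − 1)×1000 = -17.137‰
α − 1 = ε/1000 = -0.0132
f^(α−1) = 0.76^(-0.0132) = 1.003629
δ_res = (-17.137 + 1000) × 1.003629 − 1000 = 986.430 − 1000 = -13.57‰

-13.6‰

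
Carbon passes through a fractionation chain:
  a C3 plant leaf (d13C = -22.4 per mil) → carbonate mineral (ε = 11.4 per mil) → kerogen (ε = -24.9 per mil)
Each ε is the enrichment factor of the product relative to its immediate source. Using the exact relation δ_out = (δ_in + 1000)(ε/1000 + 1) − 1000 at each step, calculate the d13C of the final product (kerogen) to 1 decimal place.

-35.9 per mil

step 1: δ = (-22.40 + 1000)·(11.4/1000 + 1) − 1000 = -11.26 per mil
step 2: δ = (-11.26 + 1000)·(-24.9/1000 + 1) − 1000 = -35.88 per mil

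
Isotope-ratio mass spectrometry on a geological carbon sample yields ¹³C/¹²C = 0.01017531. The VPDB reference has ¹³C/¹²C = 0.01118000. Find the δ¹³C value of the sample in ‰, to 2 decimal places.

δ¹³C = (R_sample / R_standard − 1) × 1000
R_sample / R_standard = 0.01017531 / 0.01118000 = 0.910135
δ¹³C = (0.910135 − 1) × 1000 = -89.865‰

-89.86‰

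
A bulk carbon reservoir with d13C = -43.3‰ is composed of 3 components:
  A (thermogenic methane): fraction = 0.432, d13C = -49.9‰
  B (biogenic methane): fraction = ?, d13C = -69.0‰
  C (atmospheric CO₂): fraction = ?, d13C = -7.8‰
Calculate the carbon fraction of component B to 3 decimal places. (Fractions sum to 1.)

Let f_B and f_C be the unknown fractions; fractions sum to 1 so f_B + f_C = 0.568.
Mass balance: Σ fᵢ·δᵢ = δ_bulk ⇒ f_B·(-69.0) + f_C·(-7.8) = -43.3 − (-21.557) = -21.743
Substitute f_C = 0.568 − f_B:
f_B·(-69.0 − -7.8) = -21.743 − 0.568×(-7.8) = -17.313
f_B = -17.313 / -61.2 = 0.2829

0.283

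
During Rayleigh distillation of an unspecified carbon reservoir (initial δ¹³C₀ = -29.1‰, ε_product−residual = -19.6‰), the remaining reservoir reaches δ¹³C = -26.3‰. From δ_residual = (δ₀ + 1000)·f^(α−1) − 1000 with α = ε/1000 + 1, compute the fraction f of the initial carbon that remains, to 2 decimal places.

α − 1 = ε/1000 = -0.0196
(δ_res + 1000)/(δ₀ + 1000) = (-26.3 + 1000)/(-29.1 + 1000) = 973.7/970.9 = 1.002884
f = 1.002884^(1/-0.0196) = exp(ln(1.002884)/-0.0196) = exp(0.00288/-0.0196)
f = exp(-0.1469) = 0.8634

0.86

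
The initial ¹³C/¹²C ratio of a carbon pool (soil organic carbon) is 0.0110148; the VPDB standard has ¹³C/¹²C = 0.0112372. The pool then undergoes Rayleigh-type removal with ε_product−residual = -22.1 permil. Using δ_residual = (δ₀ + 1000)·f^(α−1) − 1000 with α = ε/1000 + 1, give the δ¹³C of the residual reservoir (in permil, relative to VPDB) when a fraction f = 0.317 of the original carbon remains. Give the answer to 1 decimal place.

5.4 permil

δ₀ = (0.0110148/0.0112372 − 1)×1000 = (0.980209 − 1)×1000 = -19.791 permil
α − 1 = ε/1000 = -0.0221
f^(α−1) = 0.317^(-0.0221) = 1.025715
δ_res = (-19.791 + 1000) × 1.025715 − 1000 = 1005.414 − 1000 = 5.41 permil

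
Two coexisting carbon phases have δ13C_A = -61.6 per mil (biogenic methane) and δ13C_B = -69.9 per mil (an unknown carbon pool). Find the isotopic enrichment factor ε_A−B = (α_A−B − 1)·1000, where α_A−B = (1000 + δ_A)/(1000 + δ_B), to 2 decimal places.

8.92 per mil

α_A−B = (1000 + -61.6) / (1000 + -69.9) = 938.4 / 930.1 = 1.008924
ε_A−B = (1.008924 − 1) × 1000 = 8.924 per mil
(The approximation ε ≈ δ_A − δ_B would give 8.3 per mil.)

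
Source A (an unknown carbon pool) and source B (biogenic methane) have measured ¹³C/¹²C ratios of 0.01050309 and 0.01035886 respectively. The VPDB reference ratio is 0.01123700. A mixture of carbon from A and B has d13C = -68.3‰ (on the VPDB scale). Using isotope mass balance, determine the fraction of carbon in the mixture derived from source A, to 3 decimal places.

δ_A = (0.01050309/0.01123700 − 1)×1000 = (0.934688 − 1)×1000 = -65.312‰
δ_B = (0.01035886/0.01123700 − 1)×1000 = (0.921853 − 1)×1000 = -78.147‰
f_A = (δ_mix − δ_B)/(δ_A − δ_B) = (-68.3 − (-78.147))/(-65.312 − (-78.147))
f_A = 9.847 / 12.835 = 0.7672

0.767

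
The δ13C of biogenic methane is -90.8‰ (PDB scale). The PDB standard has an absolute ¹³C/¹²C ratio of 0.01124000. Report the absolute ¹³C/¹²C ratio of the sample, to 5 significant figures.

0.010219

R_sample = R_standard × (δ13C/1000 + 1)
R_sample = 0.01124000 × (-90.8/1000 + 1) = 0.01124000 × 0.909200
R_sample = 0.0102194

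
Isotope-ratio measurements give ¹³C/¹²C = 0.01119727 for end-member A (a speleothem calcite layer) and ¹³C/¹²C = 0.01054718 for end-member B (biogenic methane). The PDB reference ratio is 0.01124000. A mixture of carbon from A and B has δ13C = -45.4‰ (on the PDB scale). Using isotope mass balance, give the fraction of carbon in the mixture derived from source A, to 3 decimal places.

0.281

δ_A = (0.01119727/0.01124000 − 1)×1000 = (0.996198 − 1)×1000 = -3.802‰
δ_B = (0.01054718/0.01124000 − 1)×1000 = (0.938361 − 1)×1000 = -61.639‰
f_A = (δ_mix − δ_B)/(δ_A − δ_B) = (-45.4 − (-61.639))/(-3.802 − (-61.639))
f_A = 16.239 / 57.837 = 0.2808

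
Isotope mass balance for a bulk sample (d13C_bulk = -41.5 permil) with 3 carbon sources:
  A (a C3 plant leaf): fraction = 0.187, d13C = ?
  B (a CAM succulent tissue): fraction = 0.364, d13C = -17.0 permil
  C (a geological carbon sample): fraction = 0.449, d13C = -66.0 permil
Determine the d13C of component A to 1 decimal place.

-30.4 permil

Isotope mass balance: δ_bulk = Σ fᵢ·δᵢ.
-41.5 = 0.187×δ_A + 0.364×(-17.0) + 0.449×(-66.0)
0.187·δ_A = -41.5 − (-35.822) = -5.678
δ_A = -5.678 / 0.187 = -30.36 permil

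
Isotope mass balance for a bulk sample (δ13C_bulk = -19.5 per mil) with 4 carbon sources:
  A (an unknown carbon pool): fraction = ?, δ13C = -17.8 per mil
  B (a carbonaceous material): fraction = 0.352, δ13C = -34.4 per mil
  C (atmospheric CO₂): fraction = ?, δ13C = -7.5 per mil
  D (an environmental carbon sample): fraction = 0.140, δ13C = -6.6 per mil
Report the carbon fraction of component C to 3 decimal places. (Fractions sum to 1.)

Let f_C and f_A be the unknown fractions; fractions sum to 1 so f_C + f_A = 0.508.
Mass balance: Σ fᵢ·δᵢ = δ_bulk ⇒ f_C·(-7.5) + f_A·(-17.8) = -19.5 − (-13.033) = -6.467
Substitute f_A = 0.508 − f_C:
f_C·(-7.5 − -17.8) = -6.467 − 0.508×(-17.8) = 2.575
f_C = 2.575 / 10.3 = 0.2500

0.250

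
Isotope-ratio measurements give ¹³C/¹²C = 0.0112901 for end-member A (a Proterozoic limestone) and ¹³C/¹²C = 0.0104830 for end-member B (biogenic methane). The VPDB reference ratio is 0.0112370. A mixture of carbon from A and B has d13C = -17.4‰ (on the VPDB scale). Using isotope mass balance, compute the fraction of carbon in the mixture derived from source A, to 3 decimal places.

0.692

δ_A = (0.0112901/0.0112370 − 1)×1000 = (1.004725 − 1)×1000 = 4.725‰
δ_B = (0.0104830/0.0112370 − 1)×1000 = (0.932900 − 1)×1000 = -67.100‰
f_A = (δ_mix − δ_B)/(δ_A − δ_B) = (-17.4 − (-67.100))/(4.725 − (-67.100))
f_A = 49.700 / 71.825 = 0.6920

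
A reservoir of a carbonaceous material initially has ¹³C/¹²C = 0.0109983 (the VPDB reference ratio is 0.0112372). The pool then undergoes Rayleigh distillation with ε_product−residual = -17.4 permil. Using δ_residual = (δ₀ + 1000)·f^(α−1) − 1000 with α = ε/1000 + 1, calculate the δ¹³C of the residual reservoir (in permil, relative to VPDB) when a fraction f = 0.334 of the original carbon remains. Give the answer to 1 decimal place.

δ₀ = (0.0109983/0.0112372 − 1)×1000 = (0.978740 − 1)×1000 = -21.260 permil
α − 1 = ε/1000 = -0.0174
f^(α−1) = 0.334^(-0.0174) = 1.019264
δ_res = (-21.260 + 1000) × 1.019264 − 1000 = 997.595 − 1000 = -2.41 permil

-2.4 permil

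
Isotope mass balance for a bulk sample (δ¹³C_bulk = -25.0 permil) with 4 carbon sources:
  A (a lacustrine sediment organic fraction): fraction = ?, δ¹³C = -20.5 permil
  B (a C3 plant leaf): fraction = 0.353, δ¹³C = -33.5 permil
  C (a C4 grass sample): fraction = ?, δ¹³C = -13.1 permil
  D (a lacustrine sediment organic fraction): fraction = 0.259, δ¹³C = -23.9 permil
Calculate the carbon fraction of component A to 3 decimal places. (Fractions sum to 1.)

Let f_A and f_C be the unknown fractions; fractions sum to 1 so f_A + f_C = 0.388.
Mass balance: Σ fᵢ·δᵢ = δ_bulk ⇒ f_A·(-20.5) + f_C·(-13.1) = -25.0 − (-18.016) = -6.984
Substitute f_C = 0.388 − f_A:
f_A·(-20.5 − -13.1) = -6.984 − 0.388×(-13.1) = -1.902
f_A = -1.902 / -7.4 = 0.2570

0.257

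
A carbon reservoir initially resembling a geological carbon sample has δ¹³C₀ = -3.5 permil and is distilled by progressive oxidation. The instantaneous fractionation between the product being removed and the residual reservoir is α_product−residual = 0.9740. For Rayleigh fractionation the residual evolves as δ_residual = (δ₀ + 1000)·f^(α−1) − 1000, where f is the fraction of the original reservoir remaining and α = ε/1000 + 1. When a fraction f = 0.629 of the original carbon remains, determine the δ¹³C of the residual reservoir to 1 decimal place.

8.6 permil

Rayleigh residual: δ_res = (δ₀ + 1000)·f^(α−1) − 1000
α − 1 = -0.02600
f^(α−1) = 0.629^(-0.02600) = 1.012127
δ_res = (-3.5 + 1000) × 1.012127 − 1000 = 1008.585 − 1000 = 8.58 permil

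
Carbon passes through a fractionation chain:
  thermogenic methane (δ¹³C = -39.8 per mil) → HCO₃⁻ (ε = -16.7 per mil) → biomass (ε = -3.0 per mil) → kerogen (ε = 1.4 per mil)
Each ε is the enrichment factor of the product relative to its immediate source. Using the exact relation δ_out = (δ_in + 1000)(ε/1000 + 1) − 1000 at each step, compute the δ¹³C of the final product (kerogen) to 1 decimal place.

step 1: δ = (-39.80 + 1000)·(-16.7/1000 + 1) − 1000 = -55.84 per mil
step 2: δ = (-55.84 + 1000)·(-3.0/1000 + 1) − 1000 = -58.67 per mil
step 3: δ = (-58.67 + 1000)·(1.4/1000 + 1) − 1000 = -57.35 per mil

-57.3 per mil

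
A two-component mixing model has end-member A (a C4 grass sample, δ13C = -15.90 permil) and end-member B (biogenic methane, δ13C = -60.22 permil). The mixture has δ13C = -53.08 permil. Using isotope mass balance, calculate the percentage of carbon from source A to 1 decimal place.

16.1%

δ_mix = f_A·δ_A + (1 − f_A)·δ_B  ⇒  f_A = (δ_mix − δ_B)/(δ_A − δ_B)
f_A = (-53.08 − (-60.22)) / (-15.90 − (-60.22))
f_A = 7.14 / 44.32 = 0.1611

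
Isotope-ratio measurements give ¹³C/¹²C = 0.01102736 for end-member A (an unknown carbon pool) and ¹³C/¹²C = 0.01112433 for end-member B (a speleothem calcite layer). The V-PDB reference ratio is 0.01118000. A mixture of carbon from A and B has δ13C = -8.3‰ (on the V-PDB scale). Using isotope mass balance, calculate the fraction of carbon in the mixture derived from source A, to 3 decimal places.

0.383

δ_A = (0.01102736/0.01118000 − 1)×1000 = (0.986347 − 1)×1000 = -13.653‰
δ_B = (0.01112433/0.01118000 − 1)×1000 = (0.995021 − 1)×1000 = -4.979‰
f_A = (δ_mix − δ_B)/(δ_A − δ_B) = (-8.3 − (-4.979))/(-13.653 − (-4.979))
f_A = -3.321 / -8.674 = 0.3828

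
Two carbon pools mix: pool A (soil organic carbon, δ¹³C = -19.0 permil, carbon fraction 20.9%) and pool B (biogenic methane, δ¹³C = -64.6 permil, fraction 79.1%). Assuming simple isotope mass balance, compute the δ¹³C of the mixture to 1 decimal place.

δ_mix = f_A·δ_A + f_B·δ_B
δ_mix = 0.209 × (-19.0) + 0.791 × (-64.6)
δ_mix = -3.97 + -51.10 = -55.07 permil

-55.1 permil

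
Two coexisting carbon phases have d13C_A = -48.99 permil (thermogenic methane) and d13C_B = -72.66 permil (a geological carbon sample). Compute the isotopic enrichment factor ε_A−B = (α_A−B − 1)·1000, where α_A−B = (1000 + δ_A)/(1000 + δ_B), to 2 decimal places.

25.52 permil

α_A−B = (1000 + -48.99) / (1000 + -72.66) = 951.01 / 927.34 = 1.025525
ε_A−B = (1.025525 − 1) × 1000 = 25.525 permil
(The approximation ε ≈ δ_A − δ_B would give 23.67 permil.)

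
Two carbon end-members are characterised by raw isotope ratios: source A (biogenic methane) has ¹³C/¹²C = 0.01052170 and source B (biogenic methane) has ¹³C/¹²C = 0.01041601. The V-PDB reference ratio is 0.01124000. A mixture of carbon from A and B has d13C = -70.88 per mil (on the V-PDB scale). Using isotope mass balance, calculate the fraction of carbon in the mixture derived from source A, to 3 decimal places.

0.258

δ_A = (0.01052170/0.01124000 − 1)×1000 = (0.936094 − 1)×1000 = -63.906 per mil
δ_B = (0.01041601/0.01124000 − 1)×1000 = (0.926691 − 1)×1000 = -73.309 per mil
f_A = (δ_mix − δ_B)/(δ_A − δ_B) = (-70.88 − (-73.309))/(-63.906 − (-73.309))
f_A = 2.429 / 9.403 = 0.2583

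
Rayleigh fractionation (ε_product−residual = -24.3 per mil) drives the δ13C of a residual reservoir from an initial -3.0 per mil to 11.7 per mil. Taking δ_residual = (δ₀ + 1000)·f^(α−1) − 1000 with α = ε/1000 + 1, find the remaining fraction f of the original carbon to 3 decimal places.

0.548

α − 1 = ε/1000 = -0.0243
(δ_res + 1000)/(δ₀ + 1000) = (11.7 + 1000)/(-3.0 + 1000) = 1011.7/997.0 = 1.014744
f = 1.014744^(1/-0.0243) = exp(ln(1.014744)/-0.0243) = exp(0.01464/-0.0243)
f = exp(-0.6023) = 0.5475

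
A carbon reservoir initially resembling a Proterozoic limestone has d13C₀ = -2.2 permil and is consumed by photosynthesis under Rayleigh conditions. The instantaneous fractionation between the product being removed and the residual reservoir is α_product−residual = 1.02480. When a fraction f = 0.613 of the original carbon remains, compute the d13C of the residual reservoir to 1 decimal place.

-14.2 permil

Rayleigh residual: δ_res = (δ₀ + 1000)·f^(α−1) − 1000
α − 1 = 0.02480
f^(α−1) = 0.613^(0.02480) = 0.987936
δ_res = (-2.2 + 1000) × 0.987936 − 1000 = 985.763 − 1000 = -14.24 permil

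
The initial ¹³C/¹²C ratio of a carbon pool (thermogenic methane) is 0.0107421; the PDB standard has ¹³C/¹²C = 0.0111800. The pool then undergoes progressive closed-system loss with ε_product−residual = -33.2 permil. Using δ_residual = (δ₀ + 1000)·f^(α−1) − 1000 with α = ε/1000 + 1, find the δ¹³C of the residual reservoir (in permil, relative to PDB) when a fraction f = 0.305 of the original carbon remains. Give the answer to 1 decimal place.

-0.5 permil

δ₀ = (0.0107421/0.0111800 − 1)×1000 = (0.960832 − 1)×1000 = -39.168 permil
α − 1 = ε/1000 = -0.0332
f^(α−1) = 0.305^(-0.0332) = 1.040211
δ_res = (-39.168 + 1000) × 1.040211 − 1000 = 999.467 − 1000 = -0.53 permil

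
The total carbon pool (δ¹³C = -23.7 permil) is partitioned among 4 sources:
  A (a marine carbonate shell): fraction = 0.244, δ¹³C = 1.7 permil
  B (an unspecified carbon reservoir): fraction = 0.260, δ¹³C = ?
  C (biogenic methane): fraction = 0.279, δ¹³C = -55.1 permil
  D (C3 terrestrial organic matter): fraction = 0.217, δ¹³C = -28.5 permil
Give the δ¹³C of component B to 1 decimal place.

Isotope mass balance: δ_bulk = Σ fᵢ·δᵢ.
-23.7 = 0.244×(1.7) + 0.260×δ_B + 0.279×(-55.1) + 0.217×(-28.5)
0.260·δ_B = -23.7 − (-21.143) = -2.557
δ_B = -2.557 / 0.260 = -9.84 permil

-9.8 permil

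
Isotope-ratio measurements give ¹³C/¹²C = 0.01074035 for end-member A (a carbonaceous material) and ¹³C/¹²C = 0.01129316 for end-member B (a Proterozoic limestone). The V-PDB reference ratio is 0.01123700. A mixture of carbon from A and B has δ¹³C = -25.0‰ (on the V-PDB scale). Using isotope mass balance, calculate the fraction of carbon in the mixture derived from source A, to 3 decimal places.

δ_A = (0.01074035/0.01123700 − 1)×1000 = (0.955802 − 1)×1000 = -44.198‰
δ_B = (0.01129316/0.01123700 − 1)×1000 = (1.004998 − 1)×1000 = 4.998‰
f_A = (δ_mix − δ_B)/(δ_A − δ_B) = (-25.0 − (4.998))/(-44.198 − (4.998))
f_A = -29.998 / -49.196 = 0.6098

0.610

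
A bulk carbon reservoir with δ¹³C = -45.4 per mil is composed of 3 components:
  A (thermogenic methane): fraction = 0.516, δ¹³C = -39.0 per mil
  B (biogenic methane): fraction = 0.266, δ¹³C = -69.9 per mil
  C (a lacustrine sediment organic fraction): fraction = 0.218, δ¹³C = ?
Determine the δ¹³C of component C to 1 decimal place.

-30.7 per mil

Isotope mass balance: δ_bulk = Σ fᵢ·δᵢ.
-45.4 = 0.516×(-39.0) + 0.266×(-69.9) + 0.218×δ_C
0.218·δ_C = -45.4 − (-38.717) = -6.683
δ_C = -6.683 / 0.218 = -30.65 per mil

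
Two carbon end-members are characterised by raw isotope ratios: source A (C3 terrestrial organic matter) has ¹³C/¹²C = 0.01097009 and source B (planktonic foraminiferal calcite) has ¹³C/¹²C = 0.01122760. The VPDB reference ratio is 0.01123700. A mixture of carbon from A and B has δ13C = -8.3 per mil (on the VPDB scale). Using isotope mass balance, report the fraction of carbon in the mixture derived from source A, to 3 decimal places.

δ_A = (0.01097009/0.01123700 − 1)×1000 = (0.976247 − 1)×1000 = -23.753 per mil
δ_B = (0.01122760/0.01123700 − 1)×1000 = (0.999163 − 1)×1000 = -0.837 per mil
f_A = (δ_mix − δ_B)/(δ_A − δ_B) = (-8.3 − (-0.837))/(-23.753 − (-0.837))
f_A = -7.463 / -22.916 = 0.3257

0.326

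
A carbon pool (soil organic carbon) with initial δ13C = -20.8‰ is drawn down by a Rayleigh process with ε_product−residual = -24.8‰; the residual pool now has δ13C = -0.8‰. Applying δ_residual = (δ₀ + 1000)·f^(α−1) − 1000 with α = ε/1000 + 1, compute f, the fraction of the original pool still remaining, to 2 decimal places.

0.44

α − 1 = ε/1000 = -0.0248
(δ_res + 1000)/(δ₀ + 1000) = (-0.8 + 1000)/(-20.8 + 1000) = 999.2/979.2 = 1.020425
f = 1.020425^(1/-0.0248) = exp(ln(1.020425)/-0.0248) = exp(0.02022/-0.0248)
f = exp(-0.8153) = 0.4425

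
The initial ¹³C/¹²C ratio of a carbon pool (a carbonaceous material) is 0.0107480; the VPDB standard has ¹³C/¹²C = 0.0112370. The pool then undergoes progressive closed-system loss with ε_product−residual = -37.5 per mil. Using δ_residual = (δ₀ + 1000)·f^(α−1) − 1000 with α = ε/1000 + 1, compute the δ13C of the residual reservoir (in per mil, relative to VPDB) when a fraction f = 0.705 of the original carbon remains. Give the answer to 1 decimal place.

δ₀ = (0.0107480/0.0112370 − 1)×1000 = (0.956483 − 1)×1000 = -43.517 per mil
α − 1 = ε/1000 = -0.0375
f^(α−1) = 0.705^(-0.0375) = 1.013195
δ_res = (-43.517 + 1000) × 1.013195 − 1000 = 969.104 − 1000 = -30.90 per mil

-30.9 per mil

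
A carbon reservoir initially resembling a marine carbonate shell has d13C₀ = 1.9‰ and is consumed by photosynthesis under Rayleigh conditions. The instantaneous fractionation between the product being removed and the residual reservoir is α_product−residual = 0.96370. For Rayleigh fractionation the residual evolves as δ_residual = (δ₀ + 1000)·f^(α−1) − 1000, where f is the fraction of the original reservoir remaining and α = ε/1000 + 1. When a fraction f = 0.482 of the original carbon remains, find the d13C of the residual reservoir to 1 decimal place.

Rayleigh residual: δ_res = (δ₀ + 1000)·f^(α−1) − 1000
α − 1 = -0.03630
f^(α−1) = 0.482^(-0.03630) = 1.026846
δ_res = (1.9 + 1000) × 1.026846 − 1000 = 1028.797 − 1000 = 28.80‰

28.8‰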